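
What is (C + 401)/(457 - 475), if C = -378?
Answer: -23/18 ≈ -1.2778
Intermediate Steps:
(C + 401)/(457 - 475) = (-378 + 401)/(457 - 475) = 23/(-18) = 23*(-1/18) = -23/18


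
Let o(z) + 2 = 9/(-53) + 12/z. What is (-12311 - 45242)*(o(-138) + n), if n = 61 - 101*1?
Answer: 2964612583/1219 ≈ 2.4320e+6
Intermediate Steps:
n = -40 (n = 61 - 101 = -40)
o(z) = -115/53 + 12/z (o(z) = -2 + (9/(-53) + 12/z) = -2 + (9*(-1/53) + 12/z) = -2 + (-9/53 + 12/z) = -115/53 + 12/z)
(-12311 - 45242)*(o(-138) + n) = (-12311 - 45242)*((-115/53 + 12/(-138)) - 40) = -57553*((-115/53 + 12*(-1/138)) - 40) = -57553*((-115/53 - 2/23) - 40) = -57553*(-2751/1219 - 40) = -57553*(-51511/1219) = 2964612583/1219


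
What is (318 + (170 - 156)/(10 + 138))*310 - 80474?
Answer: 671007/37 ≈ 18135.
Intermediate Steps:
(318 + (170 - 156)/(10 + 138))*310 - 80474 = (318 + 14/148)*310 - 80474 = (318 + 14*(1/148))*310 - 80474 = (318 + 7/74)*310 - 80474 = (23539/74)*310 - 80474 = 3648545/37 - 80474 = 671007/37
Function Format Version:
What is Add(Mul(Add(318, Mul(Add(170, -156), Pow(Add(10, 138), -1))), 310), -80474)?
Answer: Rational(671007, 37) ≈ 18135.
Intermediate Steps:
Add(Mul(Add(318, Mul(Add(170, -156), Pow(Add(10, 138), -1))), 310), -80474) = Add(Mul(Add(318, Mul(14, Pow(148, -1))), 310), -80474) = Add(Mul(Add(318, Mul(14, Rational(1, 148))), 310), -80474) = Add(Mul(Add(318, Rational(7, 74)), 310), -80474) = Add(Mul(Rational(23539, 74), 310), -80474) = Add(Rational(3648545, 37), -80474) = Rational(671007, 37)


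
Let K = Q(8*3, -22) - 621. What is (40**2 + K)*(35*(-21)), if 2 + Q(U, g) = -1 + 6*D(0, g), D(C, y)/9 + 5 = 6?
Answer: -757050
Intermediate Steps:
D(C, y) = 9 (D(C, y) = -45 + 9*6 = -45 + 54 = 9)
Q(U, g) = 51 (Q(U, g) = -2 + (-1 + 6*9) = -2 + (-1 + 54) = -2 + 53 = 51)
K = -570 (K = 51 - 621 = -570)
(40**2 + K)*(35*(-21)) = (40**2 - 570)*(35*(-21)) = (1600 - 570)*(-735) = 1030*(-735) = -757050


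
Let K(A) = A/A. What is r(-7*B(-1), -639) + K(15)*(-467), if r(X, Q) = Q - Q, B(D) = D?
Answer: -467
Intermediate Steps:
K(A) = 1
r(X, Q) = 0
r(-7*B(-1), -639) + K(15)*(-467) = 0 + 1*(-467) = 0 - 467 = -467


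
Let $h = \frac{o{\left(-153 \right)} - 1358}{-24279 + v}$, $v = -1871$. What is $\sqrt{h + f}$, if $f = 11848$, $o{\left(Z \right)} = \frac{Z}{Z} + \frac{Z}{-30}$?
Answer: $\frac{\sqrt{8101964332185}}{26150} \approx 108.85$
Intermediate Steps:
$o{\left(Z \right)} = 1 - \frac{Z}{30}$ ($o{\left(Z \right)} = 1 + Z \left(- \frac{1}{30}\right) = 1 - \frac{Z}{30}$)
$h = \frac{13519}{261500}$ ($h = \frac{\left(1 - - \frac{51}{10}\right) - 1358}{-24279 - 1871} = \frac{\left(1 + \frac{51}{10}\right) - 1358}{-26150} = \left(\frac{61}{10} - 1358\right) \left(- \frac{1}{26150}\right) = \left(- \frac{13519}{10}\right) \left(- \frac{1}{26150}\right) = \frac{13519}{261500} \approx 0.051698$)
$\sqrt{h + f} = \sqrt{\frac{13519}{261500} + 11848} = \sqrt{\frac{3098265519}{261500}} = \frac{\sqrt{8101964332185}}{26150}$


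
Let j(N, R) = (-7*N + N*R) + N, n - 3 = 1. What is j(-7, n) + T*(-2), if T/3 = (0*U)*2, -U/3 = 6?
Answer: 14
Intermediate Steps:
U = -18 (U = -3*6 = -18)
n = 4 (n = 3 + 1 = 4)
j(N, R) = -6*N + N*R
T = 0 (T = 3*((0*(-18))*2) = 3*(0*2) = 3*0 = 0)
j(-7, n) + T*(-2) = -7*(-6 + 4) + 0*(-2) = -7*(-2) + 0 = 14 + 0 = 14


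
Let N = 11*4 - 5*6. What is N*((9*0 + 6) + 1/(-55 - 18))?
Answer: 6118/73 ≈ 83.808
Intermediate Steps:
N = 14 (N = 44 - 30 = 14)
N*((9*0 + 6) + 1/(-55 - 18)) = 14*((9*0 + 6) + 1/(-55 - 18)) = 14*((0 + 6) + 1/(-73)) = 14*(6 - 1/73) = 14*(437/73) = 6118/73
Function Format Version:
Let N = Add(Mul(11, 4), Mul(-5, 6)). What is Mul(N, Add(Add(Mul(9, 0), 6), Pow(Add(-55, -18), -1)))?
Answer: Rational(6118, 73) ≈ 83.808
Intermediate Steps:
N = 14 (N = Add(44, -30) = 14)
Mul(N, Add(Add(Mul(9, 0), 6), Pow(Add(-55, -18), -1))) = Mul(14, Add(Add(Mul(9, 0), 6), Pow(Add(-55, -18), -1))) = Mul(14, Add(Add(0, 6), Pow(-73, -1))) = Mul(14, Add(6, Rational(-1, 73))) = Mul(14, Rational(437, 73)) = Rational(6118, 73)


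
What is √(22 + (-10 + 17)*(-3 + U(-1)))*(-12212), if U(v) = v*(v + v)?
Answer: -12212*√15 ≈ -47297.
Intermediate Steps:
U(v) = 2*v² (U(v) = v*(2*v) = 2*v²)
√(22 + (-10 + 17)*(-3 + U(-1)))*(-12212) = √(22 + (-10 + 17)*(-3 + 2*(-1)²))*(-12212) = √(22 + 7*(-3 + 2*1))*(-12212) = √(22 + 7*(-3 + 2))*(-12212) = √(22 + 7*(-1))*(-12212) = √(22 - 7)*(-12212) = √15*(-12212) = -12212*√15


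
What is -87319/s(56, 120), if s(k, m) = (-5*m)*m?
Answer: 87319/72000 ≈ 1.2128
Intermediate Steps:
s(k, m) = -5*m²
-87319/s(56, 120) = -87319/((-5*120²)) = -87319/((-5*14400)) = -87319/(-72000) = -87319*(-1/72000) = 87319/72000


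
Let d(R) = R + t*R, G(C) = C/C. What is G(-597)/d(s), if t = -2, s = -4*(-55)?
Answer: -1/220 ≈ -0.0045455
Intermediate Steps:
s = 220
G(C) = 1
d(R) = -R (d(R) = R - 2*R = -R)
G(-597)/d(s) = 1/(-1*220) = 1/(-220) = 1*(-1/220) = -1/220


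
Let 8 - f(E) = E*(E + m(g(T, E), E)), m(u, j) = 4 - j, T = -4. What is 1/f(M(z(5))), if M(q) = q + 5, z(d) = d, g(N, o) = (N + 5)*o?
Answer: -1/32 ≈ -0.031250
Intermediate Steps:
g(N, o) = o*(5 + N) (g(N, o) = (5 + N)*o = o*(5 + N))
M(q) = 5 + q
f(E) = 8 - 4*E (f(E) = 8 - E*(E + (4 - E)) = 8 - E*4 = 8 - 4*E)
1/f(M(z(5))) = 1/(8 - 4*(5 + 5)) = 1/(8 - 4*10) = 1/(8 - 40) = 1/(-32) = -1/32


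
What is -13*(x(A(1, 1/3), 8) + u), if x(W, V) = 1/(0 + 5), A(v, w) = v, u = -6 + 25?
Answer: -1248/5 ≈ -249.60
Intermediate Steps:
u = 19
x(W, V) = 1/5
-13*(x(A(1, 1/3), 8) + u) = -13*(1/5 + 19) = -13*96/5 = -1248/5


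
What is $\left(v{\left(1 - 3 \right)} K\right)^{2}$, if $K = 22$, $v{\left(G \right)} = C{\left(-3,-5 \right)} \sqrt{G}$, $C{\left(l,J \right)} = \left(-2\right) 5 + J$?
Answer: $-217800$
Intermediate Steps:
$C{\left(l,J \right)} = -10 + J$
$v{\left(G \right)} = - 15 \sqrt{G}$ ($v{\left(G \right)} = \left(-10 - 5\right) \sqrt{G} = - 15 \sqrt{G}$)
$\left(v{\left(1 - 3 \right)} K\right)^{2} = \left(- 15 \sqrt{1 - 3} \cdot 22\right)^{2} = \left(- 15 \sqrt{-2} \cdot 22\right)^{2} = \left(- 15 i \sqrt{2} \cdot 22\right)^{2} = \left(- 330 i \sqrt{2}\right)^{2} = -217800$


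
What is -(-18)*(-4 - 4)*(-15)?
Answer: 2160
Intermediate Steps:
-(-18)*(-4 - 4)*(-15) = -(-18)*(-8)*(-15) = -6*24*(-15) = -144*(-15) = 2160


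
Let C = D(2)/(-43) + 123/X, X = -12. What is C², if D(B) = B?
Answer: 3136441/29584 ≈ 106.02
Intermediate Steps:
C = -1771/172 (C = 2/(-43) + 123/(-12) = 2*(-1/43) + 123*(-1/12) = -2/43 - 41/4 = -1771/172 ≈ -10.297)
C² = (-1771/172)² = 3136441/29584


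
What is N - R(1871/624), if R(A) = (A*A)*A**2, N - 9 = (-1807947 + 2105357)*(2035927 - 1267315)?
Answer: 34657807581213625583423/151613669376 ≈ 2.2859e+11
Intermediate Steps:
N = 228592894929 (N = 9 + (-1807947 + 2105357)*(2035927 - 1267315) = 9 + 297410*768612 = 9 + 228592894920 = 228592894929)
R(A) = A**4 (R(A) = A**2*A**2 = A**4)
N - R(1871/624) = 228592894929 - (1871/624)**4 = 228592894929 - 1*12254487410881/151613669376 = 228592894929 - 12254487410881/151613669376 = 34657807581213625583423/151613669376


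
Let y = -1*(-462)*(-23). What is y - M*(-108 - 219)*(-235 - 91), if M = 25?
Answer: -2675676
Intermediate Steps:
y = -10626 (y = 462*(-23) = -10626)
y - M*(-108 - 219)*(-235 - 91) = -10626 - 25*(-108 - 219)*(-235 - 91) = -10626 - 25*(-327*(-326)) = -10626 - 25*106602 = -10626 - 1*2665050 = -10626 - 2665050 = -2675676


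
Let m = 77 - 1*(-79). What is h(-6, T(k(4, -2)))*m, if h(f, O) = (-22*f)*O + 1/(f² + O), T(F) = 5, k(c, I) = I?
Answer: 4221516/41 ≈ 1.0296e+5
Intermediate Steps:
h(f, O) = 1/(O + f²) - 22*O*f (h(f, O) = -22*O*f + 1/(O + f²) = 1/(O + f²) - 22*O*f)
m = 156 (m = 77 + 79 = 156)
h(-6, T(k(4, -2)))*m = ((1 - 22*5*(-6)³ - 22*(-6)*5²)/(5 + (-6)²))*156 = ((1 - 22*5*(-216) - 22*(-6)*25)/(5 + 36))*156 = ((1 + 23760 + 3300)/41)*156 = ((1/41)*27061)*156 = (27061/41)*156 = 4221516/41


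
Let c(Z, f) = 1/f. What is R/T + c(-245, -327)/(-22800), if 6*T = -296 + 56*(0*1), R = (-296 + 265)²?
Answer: -5373623663/275857200 ≈ -19.480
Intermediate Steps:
R = 961 (R = (-31)² = 961)
T = -148/3 (T = (-296 + 56*(0*1))/6 = (-296 + 56*0)/6 = (-296 + 0)/6 = (⅙)*(-296) = -148/3 ≈ -49.333)
R/T + c(-245, -327)/(-22800) = 961/(-148/3) + 1/(-327*(-22800)) = 961*(-3/148) - 1/327*(-1/22800) = -2883/148 + 1/7455600 = -5373623663/275857200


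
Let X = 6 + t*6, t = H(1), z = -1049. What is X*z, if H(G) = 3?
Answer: -25176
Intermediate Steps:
t = 3
X = 24 (X = 6 + 3*6 = 6 + 18 = 24)
X*z = 24*(-1049) = -25176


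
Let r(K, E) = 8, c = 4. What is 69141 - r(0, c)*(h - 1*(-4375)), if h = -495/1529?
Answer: 4745959/139 ≈ 34144.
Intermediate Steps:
h = -45/139 (h = -495*1/1529 = -45/139 ≈ -0.32374)
69141 - r(0, c)*(h - 1*(-4375)) = 69141 - 8*(-45/139 - 1*(-4375)) = 69141 - 8*(-45/139 + 4375) = 69141 - 8*608080/139 = 69141 - 1*4864640/139 = 69141 - 4864640/139 = 4745959/139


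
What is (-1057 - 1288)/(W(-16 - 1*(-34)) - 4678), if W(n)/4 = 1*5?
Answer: 2345/4658 ≈ 0.50344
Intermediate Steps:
W(n) = 20 (W(n) = 4*(1*5) = 4*5 = 20)
(-1057 - 1288)/(W(-16 - 1*(-34)) - 4678) = (-1057 - 1288)/(20 - 4678) = -2345/(-4658) = -2345*(-1/4658) = 2345/4658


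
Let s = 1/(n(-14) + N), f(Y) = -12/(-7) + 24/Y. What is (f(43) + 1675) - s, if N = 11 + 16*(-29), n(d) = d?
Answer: 235769454/140567 ≈ 1677.3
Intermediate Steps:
f(Y) = 12/7 + 24/Y (f(Y) = -12*(-⅐) + 24/Y = 12/7 + 24/Y)
N = -453 (N = 11 - 464 = -453)
s = -1/467 (s = 1/(-14 - 453) = 1/(-467) = -1/467 ≈ -0.0021413)
(f(43) + 1675) - s = ((12/7 + 24/43) + 1675) - 1*(-1/467) = ((12/7 + 24*(1/43)) + 1675) + 1/467 = ((12/7 + 24/43) + 1675) + 1/467 = (684/301 + 1675) + 1/467 = 504859/301 + 1/467 = 235769454/140567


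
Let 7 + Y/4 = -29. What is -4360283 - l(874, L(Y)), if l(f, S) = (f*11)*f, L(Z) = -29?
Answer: -12762919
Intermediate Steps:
Y = -144 (Y = -28 + 4*(-29) = -28 - 116 = -144)
l(f, S) = 11*f² (l(f, S) = (11*f)*f = 11*f²)
-4360283 - l(874, L(Y)) = -4360283 - 11*874² = -4360283 - 11*763876 = -4360283 - 1*8402636 = -4360283 - 8402636 = -12762919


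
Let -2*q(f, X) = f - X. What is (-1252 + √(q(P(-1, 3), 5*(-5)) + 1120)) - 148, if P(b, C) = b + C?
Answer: -1400 + √4426/2 ≈ -1366.7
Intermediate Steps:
P(b, C) = C + b
q(f, X) = X/2 - f/2 (q(f, X) = -(f - X)/2 = X/2 - f/2)
(-1252 + √(q(P(-1, 3), 5*(-5)) + 1120)) - 148 = (-1252 + √(((5*(-5))/2 - (3 - 1)/2) + 1120)) - 148 = (-1252 + √(((½)*(-25) - ½*2) + 1120)) - 148 = (-1252 + √((-25/2 - 1) + 1120)) - 148 = (-1252 + √(-27/2 + 1120)) - 148 = (-1252 + √(2213/2)) - 148 = (-1252 + √4426/2) - 148 = -1400 + √4426/2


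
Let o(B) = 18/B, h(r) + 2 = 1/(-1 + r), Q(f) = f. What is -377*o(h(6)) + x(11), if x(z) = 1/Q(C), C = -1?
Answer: 3769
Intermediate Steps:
h(r) = -2 + 1/(-1 + r)
x(z) = -1 (x(z) = 1/(-1) = -1)
-377*o(h(6)) + x(11) = -6786/((3 - 2*6)/(-1 + 6)) - 1 = -6786/((3 - 12)/5) - 1 = -6786/((⅕)*(-9)) - 1 = -6786/(-9/5) - 1 = -6786*(-5)/9 - 1 = -377*(-10) - 1 = 3770 - 1 = 3769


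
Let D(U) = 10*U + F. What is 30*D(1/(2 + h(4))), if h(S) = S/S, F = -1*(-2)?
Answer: 160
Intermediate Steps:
F = 2
h(S) = 1
D(U) = 2 + 10*U (D(U) = 10*U + 2 = 2 + 10*U)
30*D(1/(2 + h(4))) = 30*(2 + 10/(2 + 1)) = 30*(2 + 10/3) = 30*(16/3) = 160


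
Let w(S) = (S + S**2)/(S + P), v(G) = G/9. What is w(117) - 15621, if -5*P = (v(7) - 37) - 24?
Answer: -90089877/5807 ≈ -15514.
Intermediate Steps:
v(G) = G/9 (v(G) = G*(1/9) = G/9)
P = 542/45 (P = -(((1/9)*7 - 37) - 24)/5 = -((7/9 - 37) - 24)/5 = -(-326/9 - 24)/5 = -1/5*(-542/9) = 542/45 ≈ 12.044)
w(S) = (S + S**2)/(542/45 + S) (w(S) = (S + S**2)/(S + 542/45) = (S + S**2)/(542/45 + S))
w(117) - 15621 = 45*117*(1 + 117)/(542 + 45*117) - 15621 = 45*117*118/(542 + 5265) - 15621 = 45*117*118/5807 - 15621 = 45*117*(1/5807)*118 - 15621 = 621270/5807 - 15621 = -90089877/5807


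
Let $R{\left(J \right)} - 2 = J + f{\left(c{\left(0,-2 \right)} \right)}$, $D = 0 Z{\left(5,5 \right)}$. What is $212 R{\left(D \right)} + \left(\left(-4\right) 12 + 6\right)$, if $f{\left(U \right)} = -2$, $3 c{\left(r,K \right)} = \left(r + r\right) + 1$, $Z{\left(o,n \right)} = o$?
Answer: $-42$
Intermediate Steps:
$c{\left(r,K \right)} = \frac{1}{3} + \frac{2 r}{3}$ ($c{\left(r,K \right)} = \frac{\left(r + r\right) + 1}{3} = \frac{2 r + 1}{3} = \frac{1 + 2 r}{3} = \frac{1}{3} + \frac{2 r}{3}$)
$D = 0$ ($D = 0 \cdot 5 = 0$)
$R{\left(J \right)} = J$ ($R{\left(J \right)} = 2 + \left(J - 2\right) = 2 + \left(-2 + J\right) = J$)
$212 R{\left(D \right)} + \left(\left(-4\right) 12 + 6\right) = 212 \cdot 0 + \left(\left(-4\right) 12 + 6\right) = 0 + \left(-48 + 6\right) = 0 - 42 = -42$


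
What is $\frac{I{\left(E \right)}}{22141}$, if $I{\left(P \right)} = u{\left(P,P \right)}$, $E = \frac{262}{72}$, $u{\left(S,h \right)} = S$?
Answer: $\frac{131}{797076} \approx 0.00016435$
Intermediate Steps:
$E = \frac{131}{36}$ ($E = 262 \cdot \frac{1}{72} = \frac{131}{36} \approx 3.6389$)
$I{\left(P \right)} = P$
$\frac{I{\left(E \right)}}{22141} = \frac{131}{36 \cdot 22141} = \frac{131}{36} \cdot \frac{1}{22141} = \frac{131}{797076}$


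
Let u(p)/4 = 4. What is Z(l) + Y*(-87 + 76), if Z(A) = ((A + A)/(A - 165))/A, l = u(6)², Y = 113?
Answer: -113111/91 ≈ -1243.0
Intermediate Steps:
u(p) = 16 (u(p) = 4*4 = 16)
l = 256 (l = 16² = 256)
Z(A) = 2/(-165 + A) (Z(A) = ((2*A)/(-165 + A))/A = (2*A/(-165 + A))/A = 2/(-165 + A))
Z(l) + Y*(-87 + 76) = 2/(-165 + 256) + 113*(-87 + 76) = 2/91 + 113*(-11) = 2*(1/91) - 1243 = 2/91 - 1243 = -113111/91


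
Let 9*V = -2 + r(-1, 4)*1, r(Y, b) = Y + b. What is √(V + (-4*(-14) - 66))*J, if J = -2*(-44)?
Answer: 88*I*√89/3 ≈ 276.73*I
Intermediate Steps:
V = ⅑ (V = (-2 + (-1 + 4)*1)/9 = (-2 + 3*1)/9 = (-2 + 3)/9 = (⅑)*1 = ⅑ ≈ 0.11111)
J = 88
√(V + (-4*(-14) - 66))*J = √(⅑ + (-4*(-14) - 66))*88 = √(⅑ + (56 - 66))*88 = √(⅑ - 10)*88 = √(-89/9)*88 = (I*√89/3)*88 = 88*I*√89/3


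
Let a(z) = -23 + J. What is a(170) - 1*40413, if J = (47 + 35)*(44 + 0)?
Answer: -36828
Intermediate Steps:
J = 3608 (J = 82*44 = 3608)
a(z) = 3585 (a(z) = -23 + 3608 = 3585)
a(170) - 1*40413 = 3585 - 1*40413 = 3585 - 40413 = -36828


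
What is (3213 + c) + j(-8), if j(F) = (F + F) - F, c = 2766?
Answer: 5971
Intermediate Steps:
j(F) = F (j(F) = 2*F - F = F)
(3213 + c) + j(-8) = (3213 + 2766) - 8 = 5979 - 8 = 5971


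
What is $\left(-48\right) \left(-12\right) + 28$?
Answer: $604$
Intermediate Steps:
$\left(-48\right) \left(-12\right) + 28 = 576 + 28 = 604$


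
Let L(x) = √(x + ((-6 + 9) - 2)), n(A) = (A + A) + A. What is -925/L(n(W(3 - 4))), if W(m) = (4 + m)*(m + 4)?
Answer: -925*√7/14 ≈ -174.81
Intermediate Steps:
W(m) = (4 + m)² (W(m) = (4 + m)*(4 + m) = (4 + m)²)
n(A) = 3*A (n(A) = 2*A + A = 3*A)
L(x) = √(1 + x) (L(x) = √(x + (3 - 2)) = √(x + 1) = √(1 + x))
-925/L(n(W(3 - 4))) = -925/√(1 + 3*(4 + (3 - 4))²) = -925/√(1 + 3*(4 - 1)²) = -925/√(1 + 3*3²) = -925/√(1 + 3*9) = -925/√(1 + 27) = -925*√7/14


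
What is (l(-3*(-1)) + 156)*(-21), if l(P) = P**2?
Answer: -3465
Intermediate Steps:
(l(-3*(-1)) + 156)*(-21) = ((-3*(-1))**2 + 156)*(-21) = (3**2 + 156)*(-21) = (9 + 156)*(-21) = 165*(-21) = -3465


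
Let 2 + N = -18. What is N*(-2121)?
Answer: 42420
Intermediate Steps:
N = -20 (N = -2 - 18 = -20)
N*(-2121) = -20*(-2121) = 42420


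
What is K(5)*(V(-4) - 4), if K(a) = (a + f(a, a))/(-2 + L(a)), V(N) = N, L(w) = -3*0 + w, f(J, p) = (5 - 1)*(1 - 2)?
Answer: -8/3 ≈ -2.6667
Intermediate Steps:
f(J, p) = -4 (f(J, p) = 4*(-1) = -4)
L(w) = w (L(w) = 0 + w = w)
K(a) = (-4 + a)/(-2 + a) (K(a) = (a - 4)/(-2 + a) = (-4 + a)/(-2 + a))
K(5)*(V(-4) - 4) = ((-4 + 5)/(-2 + 5))*(-4 - 4) = (1/3)*(-8) = -8/3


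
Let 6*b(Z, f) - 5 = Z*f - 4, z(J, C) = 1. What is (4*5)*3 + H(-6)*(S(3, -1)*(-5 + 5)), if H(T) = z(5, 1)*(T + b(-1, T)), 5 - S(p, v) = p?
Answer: 60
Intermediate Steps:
S(p, v) = 5 - p
b(Z, f) = 1/6 + Z*f/6 (b(Z, f) = 5/6 + (Z*f - 4)/6 = 5/6 + (-4 + Z*f)/6 = 5/6 + (-2/3 + Z*f/6) = 1/6 + Z*f/6)
H(T) = 1/6 + 5*T/6 (H(T) = 1*(T + (1/6 + (1/6)*(-1)*T)) = 1*(T + (1/6 - T/6)) = 1*(1/6 + 5*T/6) = 1/6 + 5*T/6)
(4*5)*3 + H(-6)*(S(3, -1)*(-5 + 5)) = (4*5)*3 + (1/6 + (5/6)*(-6))*((5 - 1*3)*(-5 + 5)) = 20*3 + (1/6 - 5)*((5 - 3)*0) = 60 - 29*0/3 = 60 - 29/6*0 = 60 + 0 = 60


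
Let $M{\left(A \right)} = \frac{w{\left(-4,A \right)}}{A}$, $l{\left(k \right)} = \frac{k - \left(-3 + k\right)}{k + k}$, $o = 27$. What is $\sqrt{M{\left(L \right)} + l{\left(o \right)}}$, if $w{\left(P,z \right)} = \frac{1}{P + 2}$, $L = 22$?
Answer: $\frac{\sqrt{143}}{66} \approx 0.18119$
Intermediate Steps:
$w{\left(P,z \right)} = \frac{1}{2 + P}$
$l{\left(k \right)} = \frac{3}{2 k}$
$M{\left(A \right)} = - \frac{1}{2 A}$ ($M{\left(A \right)} = \frac{1}{\left(2 - 4\right) A} = \frac{1}{\left(-2\right) A} = - \frac{1}{2 A}$)
$\sqrt{M{\left(L \right)} + l{\left(o \right)}} = \sqrt{- \frac{1}{2 \cdot 22} + \frac{3}{2 \cdot 27}} = \sqrt{\left(- \frac{1}{2}\right) \frac{1}{22} + \frac{3}{2} \cdot \frac{1}{27}} = \sqrt{- \frac{1}{44} + \frac{1}{18}} = \sqrt{\frac{13}{396}} = \frac{\sqrt{143}}{66}$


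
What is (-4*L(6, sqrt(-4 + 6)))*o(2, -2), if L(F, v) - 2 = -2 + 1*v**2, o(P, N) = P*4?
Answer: -64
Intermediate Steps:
o(P, N) = 4*P
L(F, v) = v**2 (L(F, v) = 2 + (-2 + 1*v**2) = 2 + (-2 + v**2) = v**2)
(-4*L(6, sqrt(-4 + 6)))*o(2, -2) = (-4*(sqrt(-4 + 6))**2)*(4*2) = -4*(sqrt(2))**2*8 = -4*2*8 = -8*8 = -64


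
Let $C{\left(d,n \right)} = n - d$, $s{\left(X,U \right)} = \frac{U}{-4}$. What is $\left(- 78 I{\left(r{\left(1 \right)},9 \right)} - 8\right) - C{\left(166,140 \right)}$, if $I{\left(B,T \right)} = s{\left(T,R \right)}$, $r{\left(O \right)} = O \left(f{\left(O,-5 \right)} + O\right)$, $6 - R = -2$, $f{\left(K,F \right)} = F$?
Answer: $174$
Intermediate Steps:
$R = 8$ ($R = 6 - -2 = 6 + 2 = 8$)
$s{\left(X,U \right)} = - \frac{U}{4}$ ($s{\left(X,U \right)} = U \left(- \frac{1}{4}\right) = - \frac{U}{4}$)
$r{\left(O \right)} = O \left(-5 + O\right)$
$I{\left(B,T \right)} = -2$ ($I{\left(B,T \right)} = \left(- \frac{1}{4}\right) 8 = -2$)
$\left(- 78 I{\left(r{\left(1 \right)},9 \right)} - 8\right) - C{\left(166,140 \right)} = \left(\left(-78\right) \left(-2\right) - 8\right) - \left(140 - 166\right) = \left(156 - 8\right) - \left(140 - 166\right) = 148 - -26 = 148 + 26 = 174$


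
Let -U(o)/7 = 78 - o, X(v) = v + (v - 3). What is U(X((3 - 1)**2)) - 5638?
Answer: -6149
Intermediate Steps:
X(v) = -3 + 2*v (X(v) = v + (-3 + v) = -3 + 2*v)
U(o) = -546 + 7*o (U(o) = -7*(78 - o) = -546 + 7*o)
U(X((3 - 1)**2)) - 5638 = (-546 + 7*(-3 + 2*(3 - 1)**2)) - 5638 = (-546 + 7*(-3 + 2*2**2)) - 5638 = (-546 + 7*(-3 + 2*4)) - 5638 = (-546 + 7*(-3 + 8)) - 5638 = (-546 + 7*5) - 5638 = (-546 + 35) - 5638 = -511 - 5638 = -6149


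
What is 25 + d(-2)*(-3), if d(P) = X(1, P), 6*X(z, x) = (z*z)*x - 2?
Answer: 27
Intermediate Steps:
X(z, x) = -1/3 + x*z**2/6 (X(z, x) = ((z*z)*x - 2)/6 = (z**2*x - 2)/6 = (x*z**2 - 2)/6 = (-2 + x*z**2)/6 = -1/3 + x*z**2/6)
d(P) = -1/3 + P/6 (d(P) = -1/3 + (1/6)*P*1**2 = -1/3 + (1/6)*P*1 = -1/3 + P/6)
25 + d(-2)*(-3) = 25 + (-1/3 + (1/6)*(-2))*(-3) = 25 + (-1/3 - 1/3)*(-3) = 25 - 2/3*(-3) = 25 + 2 = 27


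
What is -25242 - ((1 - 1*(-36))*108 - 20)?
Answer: -29218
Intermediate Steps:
-25242 - ((1 - 1*(-36))*108 - 20) = -25242 - ((1 + 36)*108 - 20) = -25242 - (37*108 - 20) = -25242 - (3996 - 20) = -25242 - 1*3976 = -25242 - 3976 = -29218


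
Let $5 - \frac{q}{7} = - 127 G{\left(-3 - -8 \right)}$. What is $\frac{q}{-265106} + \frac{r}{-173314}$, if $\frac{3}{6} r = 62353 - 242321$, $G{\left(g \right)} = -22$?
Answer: $\frac{49402401219}{22973290642} \approx 2.1504$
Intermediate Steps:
$r = -359936$ ($r = 2 \left(62353 - 242321\right) = 2 \left(-179968\right) = -359936$)
$q = -19523$ ($q = 35 - 7 \left(\left(-127\right) \left(-22\right)\right) = 35 - 19558 = -19523$)
$\frac{q}{-265106} + \frac{r}{-173314} = - \frac{19523}{-265106} - \frac{359936}{-173314} = \left(-19523\right) \left(- \frac{1}{265106}\right) - - \frac{179968}{86657} = \frac{19523}{265106} + \frac{179968}{86657} = \frac{49402401219}{22973290642}$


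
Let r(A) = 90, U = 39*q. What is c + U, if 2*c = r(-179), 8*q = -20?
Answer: -105/2 ≈ -52.500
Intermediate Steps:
q = -5/2 (q = (⅛)*(-20) = -5/2 ≈ -2.5000)
U = -195/2 (U = 39*(-5/2) = -195/2 ≈ -97.500)
c = 45 (c = (½)*90 = 45)
c + U = 45 - 195/2 = -105/2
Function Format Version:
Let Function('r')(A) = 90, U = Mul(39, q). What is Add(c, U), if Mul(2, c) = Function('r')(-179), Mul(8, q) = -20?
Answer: Rational(-105, 2) ≈ -52.500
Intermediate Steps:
q = Rational(-5, 2) (q = Mul(Rational(1, 8), -20) = Rational(-5, 2) ≈ -2.5000)
U = Rational(-195, 2) (U = Mul(39, Rational(-5, 2)) = Rational(-195, 2) ≈ -97.500)
c = 45 (c = Mul(Rational(1, 2), 90) = 45)
Add(c, U) = Add(45, Rational(-195, 2)) = Rational(-105, 2)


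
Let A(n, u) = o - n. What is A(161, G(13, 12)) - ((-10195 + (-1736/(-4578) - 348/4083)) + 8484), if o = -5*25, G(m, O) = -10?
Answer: 634061143/445047 ≈ 1424.7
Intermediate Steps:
o = -125
A(n, u) = -125 - n
A(161, G(13, 12)) - ((-10195 + (-1736/(-4578) - 348/4083)) + 8484) = (-125 - 1*161) - ((-10195 + (-1736/(-4578) - 348/4083)) + 8484) = (-125 - 161) - ((-10195 + (-1736*(-1/4578) - 348*1/4083)) + 8484) = -286 - ((-10195 + (124/327 - 116/1361)) + 8484) = -286 - ((-10195 + 130832/445047) + 8484) = -286 - (-4537123333/445047 + 8484) = -286 - 1*(-761344585/445047) = -286 + 761344585/445047 = 634061143/445047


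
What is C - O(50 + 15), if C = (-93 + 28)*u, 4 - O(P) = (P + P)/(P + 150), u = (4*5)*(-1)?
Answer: 55754/43 ≈ 1296.6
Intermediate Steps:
u = -20 (u = 20*(-1) = -20)
O(P) = 4 - 2*P/(150 + P) (O(P) = 4 - (P + P)/(P + 150) = 4 - 2*P/(150 + P))
C = 1300 (C = (-93 + 28)*(-20) = -65*(-20) = 1300)
C - O(50 + 15) = 1300 - 2*(300 + (50 + 15))/(150 + (50 + 15)) = 1300 - 2*(300 + 65)/(150 + 65) = 1300 - 2*365/215 = 1300 - 1*146/43 = 1300 - 146/43 = 55754/43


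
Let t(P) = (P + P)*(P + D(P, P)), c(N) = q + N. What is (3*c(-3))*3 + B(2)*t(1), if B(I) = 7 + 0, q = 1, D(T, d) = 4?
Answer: 52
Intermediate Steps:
B(I) = 7
c(N) = 1 + N
t(P) = 2*P*(4 + P) (t(P) = (P + P)*(P + 4) = (2*P)*(4 + P) = 2*P*(4 + P))
(3*c(-3))*3 + B(2)*t(1) = (3*(1 - 3))*3 + 7*(2*1*(4 + 1)) = (3*(-2))*3 + 7*(2*1*5) = -6*3 + 7*10 = -18 + 70 = 52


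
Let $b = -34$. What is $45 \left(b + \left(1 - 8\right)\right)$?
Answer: $-1845$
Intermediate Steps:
$45 \left(b + \left(1 - 8\right)\right) = 45 \left(-34 + \left(1 - 8\right)\right) = 45 \left(-34 - 7\right) = 45 \left(-41\right) = -1845$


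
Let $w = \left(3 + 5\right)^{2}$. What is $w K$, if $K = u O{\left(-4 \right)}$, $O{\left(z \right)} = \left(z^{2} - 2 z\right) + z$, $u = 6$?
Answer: $7680$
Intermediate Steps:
$O{\left(z \right)} = z^{2} - z$
$w = 64$ ($w = 8^{2} = 64$)
$K = 120$ ($K = 6 \left(- 4 \left(-1 - 4\right)\right) = 6 \left(\left(-4\right) \left(-5\right)\right) = 6 \cdot 20 = 120$)
$w K = 64 \cdot 120 = 7680$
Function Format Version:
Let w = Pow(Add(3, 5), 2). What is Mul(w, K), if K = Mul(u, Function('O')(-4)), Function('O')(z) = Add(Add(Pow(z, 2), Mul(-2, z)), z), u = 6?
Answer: 7680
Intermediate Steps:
Function('O')(z) = Add(Pow(z, 2), Mul(-1, z))
w = 64 (w = Pow(8, 2) = 64)
K = 120 (K = Mul(6, Mul(-4, Add(-1, -4))) = Mul(6, Mul(-4, -5)) = Mul(6, 20) = 120)
Mul(w, K) = Mul(64, 120) = 7680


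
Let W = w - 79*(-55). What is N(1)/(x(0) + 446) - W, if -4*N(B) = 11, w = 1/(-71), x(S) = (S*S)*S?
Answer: -550354077/126664 ≈ -4345.0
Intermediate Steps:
x(S) = S³ (x(S) = S²*S = S³)
w = -1/71 ≈ -0.014085
W = 308494/71 (W = -1/71 - 79*(-55) = -1/71 + 4345 = 308494/71 ≈ 4345.0)
N(B) = -11/4 (N(B) = -¼*11 = -11/4)
N(1)/(x(0) + 446) - W = -11/4/(0³ + 446) - 1*308494/71 = -11/4/(0 + 446) - 308494/71 = -11/4/446 - 308494/71 = (1/446)*(-11/4) - 308494/71 = -11/1784 - 308494/71 = -550354077/126664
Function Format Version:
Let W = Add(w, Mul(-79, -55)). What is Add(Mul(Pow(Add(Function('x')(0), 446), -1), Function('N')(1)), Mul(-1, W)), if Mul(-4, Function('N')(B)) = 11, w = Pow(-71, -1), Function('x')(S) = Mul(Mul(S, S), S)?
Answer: Rational(-550354077, 126664) ≈ -4345.0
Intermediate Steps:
Function('x')(S) = Pow(S, 3) (Function('x')(S) = Mul(Pow(S, 2), S) = Pow(S, 3))
w = Rational(-1, 71) ≈ -0.014085
W = Rational(308494, 71) (W = Add(Rational(-1, 71), Mul(-79, -55)) = Add(Rational(-1, 71), 4345) = Rational(308494, 71) ≈ 4345.0)
Function('N')(B) = Rational(-11, 4) (Function('N')(B) = Mul(Rational(-1, 4), 11) = Rational(-11, 4))
Add(Mul(Pow(Add(Function('x')(0), 446), -1), Function('N')(1)), Mul(-1, W)) = Add(Mul(Pow(Add(Pow(0, 3), 446), -1), Rational(-11, 4)), Mul(-1, Rational(308494, 71))) = Add(Mul(Pow(Add(0, 446), -1), Rational(-11, 4)), Rational(-308494, 71)) = Add(Mul(Pow(446, -1), Rational(-11, 4)), Rational(-308494, 71)) = Add(Mul(Rational(1, 446), Rational(-11, 4)), Rational(-308494, 71)) = Add(Rational(-11, 1784), Rational(-308494, 71)) = Rational(-550354077, 126664)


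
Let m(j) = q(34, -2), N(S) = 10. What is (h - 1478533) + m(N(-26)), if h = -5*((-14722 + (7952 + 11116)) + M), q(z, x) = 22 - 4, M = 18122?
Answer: -1590855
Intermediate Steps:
q(z, x) = 18
m(j) = 18
h = -112340 (h = -5*((-14722 + (7952 + 11116)) + 18122) = -5*((-14722 + 19068) + 18122) = -5*(4346 + 18122) = -5*22468 = -112340)
(h - 1478533) + m(N(-26)) = (-112340 - 1478533) + 18 = -1590873 + 18 = -1590855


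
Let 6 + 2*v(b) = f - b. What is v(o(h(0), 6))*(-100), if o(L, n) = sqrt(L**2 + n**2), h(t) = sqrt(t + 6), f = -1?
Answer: 350 + 50*sqrt(42) ≈ 674.04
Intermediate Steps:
h(t) = sqrt(6 + t)
v(b) = -7/2 - b/2 (v(b) = -3 + (-1 - b)/2 = -3 + (-1/2 - b/2) = -7/2 - b/2)
v(o(h(0), 6))*(-100) = (-7/2 - sqrt((sqrt(6 + 0))**2 + 6**2)/2)*(-100) = (-7/2 - sqrt((sqrt(6))**2 + 36)/2)*(-100) = (-7/2 - sqrt(6 + 36)/2)*(-100) = (-7/2 - sqrt(42)/2)*(-100) = 350 + 50*sqrt(42)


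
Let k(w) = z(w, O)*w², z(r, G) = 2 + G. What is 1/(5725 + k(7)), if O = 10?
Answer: 1/6313 ≈ 0.00015840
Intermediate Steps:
k(w) = 12*w² (k(w) = (2 + 10)*w² = 12*w²)
1/(5725 + k(7)) = 1/(5725 + 12*7²) = 1/(5725 + 12*49) = 1/(5725 + 588) = 1/6313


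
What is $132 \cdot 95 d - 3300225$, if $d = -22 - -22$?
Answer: $-3300225$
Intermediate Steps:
$d = 0$ ($d = -22 + 22 = 0$)
$132 \cdot 95 d - 3300225 = 132 \cdot 95 \cdot 0 - 3300225 = 12540 \cdot 0 - 3300225 = 0 - 3300225 = -3300225$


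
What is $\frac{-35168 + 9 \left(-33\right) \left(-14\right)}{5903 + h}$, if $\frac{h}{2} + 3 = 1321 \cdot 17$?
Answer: $- \frac{31010}{50811} \approx -0.6103$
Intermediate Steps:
$h = 44908$ ($h = -6 + 2 \cdot 1321 \cdot 17 = -6 + 2 \cdot 22457 = -6 + 44914 = 44908$)
$\frac{-35168 + 9 \left(-33\right) \left(-14\right)}{5903 + h} = \frac{-35168 + 9 \left(-33\right) \left(-14\right)}{5903 + 44908} = \frac{-35168 - -4158}{50811} = \left(-35168 + 4158\right) \frac{1}{50811} = \left(-31010\right) \frac{1}{50811} = - \frac{31010}{50811}$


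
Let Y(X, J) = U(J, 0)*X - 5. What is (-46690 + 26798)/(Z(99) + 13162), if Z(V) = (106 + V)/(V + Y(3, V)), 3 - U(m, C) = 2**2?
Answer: -1810172/1197947 ≈ -1.5111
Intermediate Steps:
U(m, C) = -1 (U(m, C) = 3 - 1*2**2 = 3 - 1*4 = 3 - 4 = -1)
Y(X, J) = -5 - X (Y(X, J) = -X - 5 = -5 - X)
Z(V) = (106 + V)/(-8 + V) (Z(V) = (106 + V)/(V + (-5 - 1*3)) = (106 + V)/(V + (-5 - 3)) = (106 + V)/(V - 8) = (106 + V)/(-8 + V))
(-46690 + 26798)/(Z(99) + 13162) = (-46690 + 26798)/((106 + 99)/(-8 + 99) + 13162) = -19892/(205/91 + 13162) = -19892/1197947/91 = -19892*91/1197947 = -1810172/1197947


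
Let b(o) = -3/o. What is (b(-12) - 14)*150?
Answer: -4125/2 ≈ -2062.5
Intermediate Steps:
(b(-12) - 14)*150 = (-3/(-12) - 14)*150 = (-3*(-1/12) - 14)*150 = (¼ - 14)*150 = -55/4*150 = -4125/2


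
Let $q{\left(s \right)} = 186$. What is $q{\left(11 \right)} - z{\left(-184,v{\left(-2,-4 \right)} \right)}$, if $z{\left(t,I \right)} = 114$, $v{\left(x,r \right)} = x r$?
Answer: $72$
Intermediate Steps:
$v{\left(x,r \right)} = r x$
$q{\left(11 \right)} - z{\left(-184,v{\left(-2,-4 \right)} \right)} = 186 - 114 = 72$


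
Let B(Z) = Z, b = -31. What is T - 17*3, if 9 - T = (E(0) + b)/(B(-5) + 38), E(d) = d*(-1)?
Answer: -1355/33 ≈ -41.061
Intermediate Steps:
E(d) = -d
T = 328/33 (T = 9 - (-1*0 - 31)/(-5 + 38) = 9 - (0 - 31)/33 = 9 - (-31)/33 = 9 - 1*(-31/33) = 9 + 31/33 = 328/33 ≈ 9.9394)
T - 17*3 = 328/33 - 17*3 = 328/33 - 51 = -1355/33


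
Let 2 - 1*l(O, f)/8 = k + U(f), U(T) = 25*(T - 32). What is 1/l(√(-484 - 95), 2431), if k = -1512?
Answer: -1/467688 ≈ -2.1382e-6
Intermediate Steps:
U(T) = -800 + 25*T (U(T) = 25*(-32 + T) = -800 + 25*T)
l(O, f) = 18512 - 200*f (l(O, f) = 16 - 8*(-1512 + (-800 + 25*f)) = 16 - 8*(-2312 + 25*f) = 16 + (18496 - 200*f) = 18512 - 200*f)
1/l(√(-484 - 95), 2431) = 1/(18512 - 200*2431) = 1/(18512 - 486200) = 1/(-467688) = -1/467688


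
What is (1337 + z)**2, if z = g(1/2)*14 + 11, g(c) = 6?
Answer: 2050624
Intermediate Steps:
z = 95 (z = 6*14 + 11 = 84 + 11 = 95)
(1337 + z)**2 = (1337 + 95)**2 = 1432**2 = 2050624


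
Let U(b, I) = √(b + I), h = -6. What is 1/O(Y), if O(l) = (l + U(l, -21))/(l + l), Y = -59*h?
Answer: 27848/13887 - 236*√37/13887 ≈ 1.9020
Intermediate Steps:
U(b, I) = √(I + b)
Y = 354 (Y = -59*(-6) = 354)
O(l) = (l + √(-21 + l))/(2*l) (O(l) = (l + √(-21 + l))/(l + l) = (l + √(-21 + l))/((2*l)) = (l + √(-21 + l))*(1/(2*l)) = (l + √(-21 + l))/(2*l))
1/O(Y) = 1/((½)*(354 + √(-21 + 354))/354) = 1/((½)*(1/354)*(354 + √333)) = 1/((½)*(1/354)*(354 + 3*√37)) = 1/(½ + √37/236)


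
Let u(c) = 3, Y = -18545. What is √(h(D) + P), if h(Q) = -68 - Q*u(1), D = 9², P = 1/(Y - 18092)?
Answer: 18*I*√1288413379/36637 ≈ 17.635*I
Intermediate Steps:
P = -1/36637 (P = 1/(-18545 - 18092) = 1/(-36637) = -1/36637 ≈ -2.7295e-5)
D = 81
h(Q) = -68 - 3*Q (h(Q) = -68 - Q*3 = -68 - 3*Q)
√(h(D) + P) = √((-68 - 3*81) - 1/36637) = √((-68 - 243) - 1/36637) = √(-311 - 1/36637) = √(-11394108/36637) = 18*I*√1288413379/36637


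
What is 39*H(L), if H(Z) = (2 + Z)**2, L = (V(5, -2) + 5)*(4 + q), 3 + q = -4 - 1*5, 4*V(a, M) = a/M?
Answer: 42471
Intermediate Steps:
V(a, M) = a/(4*M) (V(a, M) = (a/M)/4 = a/(4*M))
q = -12 (q = -3 + (-4 - 1*5) = -3 + (-4 - 5) = -3 - 9 = -12)
L = -35 (L = ((1/4)*5/(-2) + 5)*(4 - 12) = ((1/4)*5*(-1/2) + 5)*(-8) = (-5/8 + 5)*(-8) = (35/8)*(-8) = -35)
39*H(L) = 39*(2 - 35)**2 = 39*(-33)**2 = 39*1089 = 42471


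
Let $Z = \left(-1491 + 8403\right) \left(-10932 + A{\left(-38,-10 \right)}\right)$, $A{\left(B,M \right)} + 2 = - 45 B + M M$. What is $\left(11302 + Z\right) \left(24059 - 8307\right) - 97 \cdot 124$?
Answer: $-993223249100$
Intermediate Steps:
$A{\left(B,M \right)} = -2 + M^{2} - 45 B$ ($A{\left(B,M \right)} = -2 - \left(45 B - M M\right) = -2 - \left(- M^{2} + 45 B\right) = -2 + M^{2} - 45 B$)
$Z = -63065088$ ($Z = \left(-1491 + 8403\right) \left(-10932 - \left(-1708 - 100\right)\right) = 6912 \left(-10932 + \left(-2 + 100 + 1710\right)\right) = 6912 \left(-10932 + 1808\right) = 6912 \left(-9124\right) = -63065088$)
$\left(11302 + Z\right) \left(24059 - 8307\right) - 97 \cdot 124 = \left(11302 - 63065088\right) \left(24059 - 8307\right) - 97 \cdot 124 = \left(-63053786\right) 15752 - 12028 = -993223237072 - 12028 = -993223249100$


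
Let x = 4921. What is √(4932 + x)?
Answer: √9853 ≈ 99.262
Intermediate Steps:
√(4932 + x) = √(4932 + 4921) = √9853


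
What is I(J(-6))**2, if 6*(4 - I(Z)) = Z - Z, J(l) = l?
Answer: 16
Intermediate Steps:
I(Z) = 4 (I(Z) = 4 - (Z - Z)/6 = 4 - 1/6*0 = 4 + 0 = 4)
I(J(-6))**2 = 4**2 = 16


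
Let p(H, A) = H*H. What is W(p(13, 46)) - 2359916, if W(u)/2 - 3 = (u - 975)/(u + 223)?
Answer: -231271583/98 ≈ -2.3599e+6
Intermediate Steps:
p(H, A) = H²
W(u) = 6 + 2*(-975 + u)/(223 + u) (W(u) = 6 + 2*((u - 975)/(u + 223)) = 6 + 2*((-975 + u)/(223 + u)) = 6 + 2*(-975 + u)/(223 + u))
W(p(13, 46)) - 2359916 = 4*(-153 + 2*13²)/(223 + 13²) - 2359916 = 4*(-153 + 2*169)/(223 + 169) - 2359916 = 4*(-153 + 338)/392 - 2359916 = 4*(1/392)*185 - 2359916 = 185/98 - 2359916 = -231271583/98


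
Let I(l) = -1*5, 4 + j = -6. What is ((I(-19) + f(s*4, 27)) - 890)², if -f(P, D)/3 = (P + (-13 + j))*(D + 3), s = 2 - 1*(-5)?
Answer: 1809025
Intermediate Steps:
j = -10 (j = -4 - 6 = -10)
s = 7 (s = 2 + 5 = 7)
I(l) = -5
f(P, D) = -3*(-23 + P)*(3 + D) (f(P, D) = -3*(P + (-13 - 10))*(D + 3) = -3*(P - 23)*(3 + D) = -3*(-23 + P)*(3 + D))
((I(-19) + f(s*4, 27)) - 890)² = ((-5 + (207 - 63*4 + 69*27 - 3*27*7*4)) - 890)² = ((-5 + (207 - 9*28 + 1863 - 3*27*28)) - 890)² = ((-5 + (207 - 252 + 1863 - 2268)) - 890)² = ((-5 - 450) - 890)² = (-455 - 890)² = (-1345)² = 1809025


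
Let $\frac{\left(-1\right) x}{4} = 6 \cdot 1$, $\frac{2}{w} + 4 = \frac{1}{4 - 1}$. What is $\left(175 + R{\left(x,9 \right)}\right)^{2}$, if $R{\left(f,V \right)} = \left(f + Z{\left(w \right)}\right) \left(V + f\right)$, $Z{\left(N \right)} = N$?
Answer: $\frac{35700625}{121} \approx 2.9505 \cdot 10^{5}$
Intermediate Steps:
$w = - \frac{6}{11}$ ($w = \frac{2}{-4 + \frac{1}{4 - 1}} = \frac{2}{-4 + \frac{1}{3}} = \frac{2}{- \frac{11}{3}} = 2 \left(- \frac{3}{11}\right) = - \frac{6}{11} \approx -0.54545$)
$x = -24$ ($x = - 4 \cdot 6 \cdot 1 = \left(-4\right) 6 = -24$)
$R{\left(f,V \right)} = \left(- \frac{6}{11} + f\right) \left(V + f\right)$ ($R{\left(f,V \right)} = \left(f - \frac{6}{11}\right) \left(V + f\right) = \left(- \frac{6}{11} + f\right) \left(V + f\right)$)
$\left(175 + R{\left(x,9 \right)}\right)^{2} = \left(175 + \left(\left(-24\right)^{2} - \frac{54}{11} - - \frac{144}{11} + 9 \left(-24\right)\right)\right)^{2} = \left(175 + \left(576 - \frac{54}{11} + \frac{144}{11} - 216\right)\right)^{2} = \left(175 + \frac{4050}{11}\right)^{2} = \left(\frac{5975}{11}\right)^{2} = \frac{35700625}{121}$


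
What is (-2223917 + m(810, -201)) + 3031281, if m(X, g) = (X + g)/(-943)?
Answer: 761343643/943 ≈ 8.0736e+5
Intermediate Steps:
m(X, g) = -X/943 - g/943 (m(X, g) = (X + g)*(-1/943) = -X/943 - g/943)
(-2223917 + m(810, -201)) + 3031281 = (-2223917 + (-1/943*810 - 1/943*(-201))) + 3031281 = (-2223917 + (-810/943 + 201/943)) + 3031281 = (-2223917 - 609/943) + 3031281 = -2097154340/943 + 3031281 = 761343643/943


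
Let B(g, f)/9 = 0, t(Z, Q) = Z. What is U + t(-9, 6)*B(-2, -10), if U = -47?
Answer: -47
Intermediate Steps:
B(g, f) = 0 (B(g, f) = 9*0 = 0)
U + t(-9, 6)*B(-2, -10) = -47 - 9*0 = -47 + 0 = -47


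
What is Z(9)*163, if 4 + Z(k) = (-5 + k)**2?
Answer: 1956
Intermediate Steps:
Z(k) = -4 + (-5 + k)**2
Z(9)*163 = (-4 + (-5 + 9)**2)*163 = (-4 + 4**2)*163 = (-4 + 16)*163 = 12*163 = 1956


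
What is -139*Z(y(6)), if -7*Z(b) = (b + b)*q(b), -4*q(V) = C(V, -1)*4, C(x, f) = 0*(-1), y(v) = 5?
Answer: 0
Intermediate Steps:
C(x, f) = 0
q(V) = 0 (q(V) = -0*4 = -1/4*0 = 0)
Z(b) = 0 (Z(b) = -(b + b)*0/7 = -2*b*0/7 = -1/7*0 = 0)
-139*Z(y(6)) = -139*0 = 0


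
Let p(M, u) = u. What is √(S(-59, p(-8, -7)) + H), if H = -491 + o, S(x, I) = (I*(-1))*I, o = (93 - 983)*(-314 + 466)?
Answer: 2*I*√33955 ≈ 368.54*I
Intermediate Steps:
o = -135280 (o = -890*152 = -135280)
S(x, I) = -I² (S(x, I) = (-I)*I = -I²)
H = -135771 (H = -491 - 135280 = -135771)
√(S(-59, p(-8, -7)) + H) = √(-1*(-7)² - 135771) = √(-1*49 - 135771) = √(-49 - 135771) = √(-135820) = 2*I*√33955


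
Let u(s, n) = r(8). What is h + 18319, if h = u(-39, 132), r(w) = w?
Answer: 18327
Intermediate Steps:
u(s, n) = 8
h = 8
h + 18319 = 8 + 18319 = 18327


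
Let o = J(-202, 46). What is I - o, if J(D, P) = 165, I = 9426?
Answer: 9261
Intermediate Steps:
o = 165
I - o = 9426 - 1*165 = 9426 - 165 = 9261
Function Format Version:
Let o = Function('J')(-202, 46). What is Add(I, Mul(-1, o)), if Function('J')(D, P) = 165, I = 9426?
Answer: 9261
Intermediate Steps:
o = 165
Add(I, Mul(-1, o)) = Add(9426, Mul(-1, 165)) = Add(9426, -165) = 9261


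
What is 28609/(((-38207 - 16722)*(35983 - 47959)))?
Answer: 4087/93975672 ≈ 4.3490e-5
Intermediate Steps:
28609/(((-38207 - 16722)*(35983 - 47959))) = 28609/((-54929*(-11976))) = 28609/657829704 = 28609*(1/657829704) = 4087/93975672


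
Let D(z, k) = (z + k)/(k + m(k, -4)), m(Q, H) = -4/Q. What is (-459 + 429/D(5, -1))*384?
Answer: -52704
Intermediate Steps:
D(z, k) = (k + z)/(k - 4/k) (D(z, k) = (z + k)/(k - 4/k) = (k + z)/(k - 4/k))
(-459 + 429/D(5, -1))*384 = (-459 + 429/((-(-1 + 5)/(-4 + (-1)²))))*384 = (-459 + 429/((-1*4/(-4 + 1))))*384 = (-459 + 429/((-1*4/(-3))))*384 = (-459 + 429/((-1*(-⅓)*4)))*384 = (-459 + 429/(4/3))*384 = (-459 + 429*(¾))*384 = (-459 + 1287/4)*384 = -549/4*384 = -52704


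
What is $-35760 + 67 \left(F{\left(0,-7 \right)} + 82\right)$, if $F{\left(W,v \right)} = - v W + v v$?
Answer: $-26983$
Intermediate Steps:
$F{\left(W,v \right)} = v^{2} - W v$ ($F{\left(W,v \right)} = - W v + v^{2} = v^{2} - W v$)
$-35760 + 67 \left(F{\left(0,-7 \right)} + 82\right) = -35760 + 67 \left(- 7 \left(-7 - 0\right) + 82\right) = -35760 + 67 \left(- 7 \left(-7 + 0\right) + 82\right) = -35760 + 67 \left(\left(-7\right) \left(-7\right) + 82\right) = -35760 + 67 \left(49 + 82\right) = -35760 + 67 \cdot 131 = -35760 + 8777 = -26983$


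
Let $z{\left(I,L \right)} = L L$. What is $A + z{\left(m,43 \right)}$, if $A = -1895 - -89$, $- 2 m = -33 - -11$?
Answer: $43$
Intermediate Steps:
$m = 11$ ($m = - \frac{-33 - -11}{2} = - \frac{-33 + 11}{2} = \left(- \frac{1}{2}\right) \left(-22\right) = 11$)
$z{\left(I,L \right)} = L^{2}$
$A = -1806$ ($A = -1895 + 89 = -1806$)
$A + z{\left(m,43 \right)} = -1806 + 43^{2} = -1806 + 1849 = 43$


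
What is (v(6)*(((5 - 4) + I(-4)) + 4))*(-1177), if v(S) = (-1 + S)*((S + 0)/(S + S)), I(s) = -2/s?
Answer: -64735/4 ≈ -16184.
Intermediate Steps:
v(S) = -1/2 + S/2 (v(S) = (-1 + S)*(S/((2*S))) = (-1 + S)*(S*(1/(2*S))) = (-1 + S)*(1/2) = -1/2 + S/2)
(v(6)*(((5 - 4) + I(-4)) + 4))*(-1177) = ((-1/2 + (1/2)*6)*(((5 - 4) - 2/(-4)) + 4))*(-1177) = ((-1/2 + 3)*((1 - 2*(-1/4)) + 4))*(-1177) = (5*((1 + 1/2) + 4)/2)*(-1177) = (5*(3/2 + 4)/2)*(-1177) = ((5/2)*(11/2))*(-1177) = (55/4)*(-1177) = -64735/4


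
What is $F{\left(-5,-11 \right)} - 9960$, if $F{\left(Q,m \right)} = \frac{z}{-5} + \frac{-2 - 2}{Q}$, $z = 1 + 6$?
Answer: $- \frac{49803}{5} \approx -9960.6$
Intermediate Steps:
$z = 7$
$F{\left(Q,m \right)} = - \frac{7}{5} - \frac{4}{Q}$ ($F{\left(Q,m \right)} = \frac{7}{-5} + \frac{-2 - 2}{Q} = 7 \left(- \frac{1}{5}\right) + \frac{-2 - 2}{Q} = - \frac{7}{5} - \frac{4}{Q}$)
$F{\left(-5,-11 \right)} - 9960 = \left(- \frac{7}{5} - \frac{4}{-5}\right) - 9960 = \left(- \frac{7}{5} - - \frac{4}{5}\right) - 9960 = \left(- \frac{7}{5} + \frac{4}{5}\right) - 9960 = - \frac{3}{5} - 9960 = - \frac{49803}{5}$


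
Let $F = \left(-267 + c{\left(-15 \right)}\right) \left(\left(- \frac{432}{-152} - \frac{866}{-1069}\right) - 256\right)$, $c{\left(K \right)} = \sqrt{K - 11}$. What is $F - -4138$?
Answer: $\frac{1452538330}{20311} - \frac{5125436 i \sqrt{26}}{20311} \approx 71515.0 - 1286.7 i$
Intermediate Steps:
$c{\left(K \right)} = \sqrt{-11 + K}$
$F = \frac{1368491412}{20311} - \frac{5125436 i \sqrt{26}}{20311}$ ($F = \left(-267 + \sqrt{-11 - 15}\right) \left(\left(- \frac{432}{-152} - \frac{866}{-1069}\right) - 256\right) = \left(-267 + \sqrt{-26}\right) \left(\left(\left(-432\right) \left(- \frac{1}{152}\right) - - \frac{866}{1069}\right) - 256\right) = \left(-267 + i \sqrt{26}\right) \left(\left(\frac{54}{19} + \frac{866}{1069}\right) - 256\right) = \left(-267 + i \sqrt{26}\right) \left(\frac{74180}{20311} - 256\right) = \left(-267 + i \sqrt{26}\right) \left(- \frac{5125436}{20311}\right) = \frac{1368491412}{20311} - \frac{5125436 i \sqrt{26}}{20311} \approx 67377.0 - 1286.7 i$)
$F - -4138 = \left(\frac{1368491412}{20311} - \frac{5125436 i \sqrt{26}}{20311}\right) - -4138 = \left(\frac{1368491412}{20311} - \frac{5125436 i \sqrt{26}}{20311}\right) + 4138 = \frac{1452538330}{20311} - \frac{5125436 i \sqrt{26}}{20311}$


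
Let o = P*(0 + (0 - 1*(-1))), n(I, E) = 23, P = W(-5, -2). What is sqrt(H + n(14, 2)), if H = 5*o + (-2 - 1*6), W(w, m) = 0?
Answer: sqrt(15) ≈ 3.8730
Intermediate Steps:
P = 0
o = 0 (o = 0*(0 + (0 - 1*(-1))) = 0*(0 + (0 + 1)) = 0*(0 + 1) = 0*1 = 0)
H = -8 (H = 5*0 + (-2 - 1*6) = 0 + (-2 - 6) = 0 - 8 = -8)
sqrt(H + n(14, 2)) = sqrt(-8 + 23) = sqrt(15)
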